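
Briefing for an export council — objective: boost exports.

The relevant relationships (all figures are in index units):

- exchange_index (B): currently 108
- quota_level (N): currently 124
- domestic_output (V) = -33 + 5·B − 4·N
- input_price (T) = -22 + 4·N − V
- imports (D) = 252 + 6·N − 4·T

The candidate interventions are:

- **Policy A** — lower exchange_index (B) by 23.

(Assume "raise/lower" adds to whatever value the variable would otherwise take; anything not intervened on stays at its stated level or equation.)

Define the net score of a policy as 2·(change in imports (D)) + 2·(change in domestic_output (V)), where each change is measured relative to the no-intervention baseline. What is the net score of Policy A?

Baseline:
  B = 108
  N = 124
  V = -33 + 5·108 − 4·124 = 11
  T = -22 + 4·124 − 11 = 463
  D = 252 + 6·124 − 4·463 = -856
Policy A (B − 23):
  B = 108 − 23 = 85
  N = 124
  V = -33 + 5·85 − 4·124 = -104
  T = -22 + 4·124 − (-104) = 578
  D = 252 + 6·124 − 4·578 = -1316
ΔD = -1316 − (-856) = -460; ΔV = -104 − 11 = -115
Score = 2·(-460) + 2·(-115) = -1150

-1150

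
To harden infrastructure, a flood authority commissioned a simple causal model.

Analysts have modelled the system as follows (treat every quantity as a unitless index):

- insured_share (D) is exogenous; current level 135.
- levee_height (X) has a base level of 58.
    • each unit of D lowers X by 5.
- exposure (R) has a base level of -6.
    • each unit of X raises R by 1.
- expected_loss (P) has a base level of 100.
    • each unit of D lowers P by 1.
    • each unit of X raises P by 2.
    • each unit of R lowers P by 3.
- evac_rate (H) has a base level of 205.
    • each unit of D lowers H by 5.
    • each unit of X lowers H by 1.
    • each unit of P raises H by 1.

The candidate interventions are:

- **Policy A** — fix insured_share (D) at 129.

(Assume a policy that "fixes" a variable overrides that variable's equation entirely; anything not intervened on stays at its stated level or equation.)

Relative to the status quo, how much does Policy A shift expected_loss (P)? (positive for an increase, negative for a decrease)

-24

Baseline:
  D = 135
  X = 58 − 5·135 = -617
  R = -6 + (-617) = -623
  P = 100 − 135 + 2·(-617) − 3·(-623) = 600
Policy A (D := 129):
  D = 129
  X = 58 − 5·129 = -587
  R = -6 + (-587) = -593
  P = 100 − 129 + 2·(-587) − 3·(-593) = 576
Change in P: 576 − 600 = -24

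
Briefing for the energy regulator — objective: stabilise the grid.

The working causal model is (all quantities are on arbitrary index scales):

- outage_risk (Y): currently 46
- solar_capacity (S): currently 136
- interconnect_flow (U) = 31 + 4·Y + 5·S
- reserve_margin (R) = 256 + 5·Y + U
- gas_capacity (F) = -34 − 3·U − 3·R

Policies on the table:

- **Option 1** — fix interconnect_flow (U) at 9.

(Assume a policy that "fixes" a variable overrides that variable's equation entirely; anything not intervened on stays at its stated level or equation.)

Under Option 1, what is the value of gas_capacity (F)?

-1546

Option 1 (U := 9):
  Y = 46
  S = 136
  U = 9
  R = 256 + 5·46 + 9 = 495
  F = -34 − 3·9 − 3·495 = -1546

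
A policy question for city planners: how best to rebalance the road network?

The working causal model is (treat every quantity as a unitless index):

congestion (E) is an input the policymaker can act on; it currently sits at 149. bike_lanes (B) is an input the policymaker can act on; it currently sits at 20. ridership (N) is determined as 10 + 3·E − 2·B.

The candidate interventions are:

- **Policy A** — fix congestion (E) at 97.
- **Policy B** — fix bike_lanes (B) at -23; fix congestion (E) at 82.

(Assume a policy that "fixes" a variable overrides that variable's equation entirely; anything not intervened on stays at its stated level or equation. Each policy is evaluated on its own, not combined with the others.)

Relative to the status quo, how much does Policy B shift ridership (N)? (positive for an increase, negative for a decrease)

Baseline:
  E = 149
  B = 20
  N = 10 + 3·149 − 2·20 = 417
Policy B (B := -23, E := 82):
  E = 82
  B = -23
  N = 10 + 3·82 − 2·(-23) = 302
Change in N: 302 − 417 = -115

-115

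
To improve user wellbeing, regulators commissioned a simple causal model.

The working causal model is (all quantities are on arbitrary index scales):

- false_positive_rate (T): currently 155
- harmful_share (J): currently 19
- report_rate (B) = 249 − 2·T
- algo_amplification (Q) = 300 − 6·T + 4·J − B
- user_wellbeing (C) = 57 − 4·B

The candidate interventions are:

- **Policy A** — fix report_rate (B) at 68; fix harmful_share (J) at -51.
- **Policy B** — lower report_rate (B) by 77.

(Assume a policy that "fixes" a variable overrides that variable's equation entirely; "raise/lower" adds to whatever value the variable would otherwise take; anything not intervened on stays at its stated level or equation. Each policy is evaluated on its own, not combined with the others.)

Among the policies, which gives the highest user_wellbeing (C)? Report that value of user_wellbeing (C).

609

Policy A (B := 68, J := -51):
  T = 155
  B = 68
  C = 57 − 4·68 = -215
Policy B (B − 77):
  T = 155
  B = 249 − 2·155 (−77 from intervention) = -138
  C = 57 − 4·(-138) = 609
Comparing — Policy A: C=-215, Policy B: C=609. Highest is 609 (Policy B).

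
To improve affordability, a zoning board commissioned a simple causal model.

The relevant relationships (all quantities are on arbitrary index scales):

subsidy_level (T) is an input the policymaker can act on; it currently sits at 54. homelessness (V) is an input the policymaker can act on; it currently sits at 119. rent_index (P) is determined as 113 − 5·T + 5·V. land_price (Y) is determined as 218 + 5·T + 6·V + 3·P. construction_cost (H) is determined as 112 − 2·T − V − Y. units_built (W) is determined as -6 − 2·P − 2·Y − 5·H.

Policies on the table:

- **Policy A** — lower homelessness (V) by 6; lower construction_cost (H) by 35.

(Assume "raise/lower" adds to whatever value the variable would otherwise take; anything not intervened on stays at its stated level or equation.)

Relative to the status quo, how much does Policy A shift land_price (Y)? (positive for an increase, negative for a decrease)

Baseline:
  T = 54
  V = 119
  P = 113 − 5·54 + 5·119 = 438
  Y = 218 + 5·54 + 6·119 + 3·438 = 2516
Policy A (V − 6, H − 35):
  T = 54
  V = 119 − 6 = 113
  P = 113 − 5·54 + 5·113 = 408
  Y = 218 + 5·54 + 6·113 + 3·408 = 2390
Change in Y: 2390 − 2516 = -126

-126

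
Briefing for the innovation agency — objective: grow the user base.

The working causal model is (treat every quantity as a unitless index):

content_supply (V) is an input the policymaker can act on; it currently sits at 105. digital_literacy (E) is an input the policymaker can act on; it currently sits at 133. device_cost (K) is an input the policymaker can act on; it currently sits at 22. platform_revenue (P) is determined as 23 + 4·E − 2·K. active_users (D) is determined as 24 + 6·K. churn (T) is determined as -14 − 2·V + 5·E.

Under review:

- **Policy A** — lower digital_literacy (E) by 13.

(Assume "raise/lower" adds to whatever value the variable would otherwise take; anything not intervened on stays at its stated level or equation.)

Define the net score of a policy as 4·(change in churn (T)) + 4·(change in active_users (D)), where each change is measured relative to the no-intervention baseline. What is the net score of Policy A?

-260

Baseline:
  V = 105
  E = 133
  K = 22
  D = 24 + 6·22 = 156
  T = -14 − 2·105 + 5·133 = 441
Policy A (E − 13):
  V = 105
  E = 133 − 13 = 120
  K = 22
  D = 24 + 6·22 = 156
  T = -14 − 2·105 + 5·120 = 376
ΔT = 376 − 441 = -65; ΔD = 156 − 156 = 0
Score = 4·(-65) + 4·0 = -260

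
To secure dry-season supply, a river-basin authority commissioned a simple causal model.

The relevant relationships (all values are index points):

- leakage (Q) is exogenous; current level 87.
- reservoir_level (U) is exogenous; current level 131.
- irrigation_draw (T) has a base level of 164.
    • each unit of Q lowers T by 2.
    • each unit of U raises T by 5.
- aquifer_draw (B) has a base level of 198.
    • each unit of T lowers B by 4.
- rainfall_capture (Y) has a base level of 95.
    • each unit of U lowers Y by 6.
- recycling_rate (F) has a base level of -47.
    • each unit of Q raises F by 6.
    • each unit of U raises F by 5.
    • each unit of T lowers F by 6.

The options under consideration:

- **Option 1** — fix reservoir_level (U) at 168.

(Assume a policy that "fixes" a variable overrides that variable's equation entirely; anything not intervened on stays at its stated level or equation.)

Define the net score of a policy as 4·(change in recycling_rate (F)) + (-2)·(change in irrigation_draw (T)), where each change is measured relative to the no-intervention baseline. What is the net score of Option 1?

Baseline:
  Q = 87
  U = 131
  T = 164 − 2·87 + 5·131 = 645
  F = -47 + 6·87 + 5·131 − 6·645 = -2740
Option 1 (U := 168):
  Q = 87
  U = 168
  T = 164 − 2·87 + 5·168 = 830
  F = -47 + 6·87 + 5·168 − 6·830 = -3665
ΔF = -3665 − (-2740) = -925; ΔT = 830 − 645 = 185
Score = 4·(-925) + (-2)·185 = -4070

-4070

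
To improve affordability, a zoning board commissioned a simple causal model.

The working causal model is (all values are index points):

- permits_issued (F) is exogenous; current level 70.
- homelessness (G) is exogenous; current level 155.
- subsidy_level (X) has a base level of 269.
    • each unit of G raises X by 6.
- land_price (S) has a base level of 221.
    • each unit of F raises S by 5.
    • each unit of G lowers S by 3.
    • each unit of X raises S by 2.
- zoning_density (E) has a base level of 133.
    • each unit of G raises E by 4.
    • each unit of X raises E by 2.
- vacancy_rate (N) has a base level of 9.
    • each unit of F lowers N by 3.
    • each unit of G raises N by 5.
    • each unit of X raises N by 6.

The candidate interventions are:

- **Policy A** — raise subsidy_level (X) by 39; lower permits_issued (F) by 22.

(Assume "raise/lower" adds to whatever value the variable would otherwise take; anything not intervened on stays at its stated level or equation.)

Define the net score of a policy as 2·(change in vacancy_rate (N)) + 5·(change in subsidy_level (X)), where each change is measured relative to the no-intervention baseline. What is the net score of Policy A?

795

Baseline:
  F = 70
  G = 155
  X = 269 + 6·155 = 1199
  N = 9 − 3·70 + 5·155 + 6·1199 = 7768
Policy A (X + 39, F − 22):
  F = 70 − 22 = 48
  G = 155
  X = 269 + 6·155 (+39 from intervention) = 1238
  N = 9 − 3·48 + 5·155 + 6·1238 = 8068
ΔN = 8068 − 7768 = 300; ΔX = 1238 − 1199 = 39
Score = 2·300 + 5·39 = 795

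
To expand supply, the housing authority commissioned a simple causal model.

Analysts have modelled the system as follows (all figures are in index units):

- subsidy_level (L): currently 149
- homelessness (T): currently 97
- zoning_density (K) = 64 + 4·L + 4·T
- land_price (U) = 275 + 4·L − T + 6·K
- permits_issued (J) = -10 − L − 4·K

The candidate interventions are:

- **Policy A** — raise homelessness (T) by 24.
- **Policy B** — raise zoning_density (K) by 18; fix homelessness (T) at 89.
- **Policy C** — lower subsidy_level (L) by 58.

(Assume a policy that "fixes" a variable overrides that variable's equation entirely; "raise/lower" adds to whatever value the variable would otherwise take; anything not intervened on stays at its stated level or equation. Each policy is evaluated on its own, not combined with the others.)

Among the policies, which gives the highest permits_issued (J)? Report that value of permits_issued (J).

Policy A (T + 24):
  L = 149
  T = 97 + 24 = 121
  K = 64 + 4·149 + 4·121 = 1144
  J = -10 − 149 − 4·1144 = -4735
Policy B (K + 18, T := 89):
  L = 149
  T = 89
  K = 64 + 4·149 + 4·89 (+18 from intervention) = 1034
  J = -10 − 149 − 4·1034 = -4295
Policy C (L − 58):
  L = 149 − 58 = 91
  T = 97
  K = 64 + 4·91 + 4·97 = 816
  J = -10 − 91 − 4·816 = -3365
Comparing — Policy A: J=-4735, Policy B: J=-4295, Policy C: J=-3365. Highest is -3365 (Policy C).

-3365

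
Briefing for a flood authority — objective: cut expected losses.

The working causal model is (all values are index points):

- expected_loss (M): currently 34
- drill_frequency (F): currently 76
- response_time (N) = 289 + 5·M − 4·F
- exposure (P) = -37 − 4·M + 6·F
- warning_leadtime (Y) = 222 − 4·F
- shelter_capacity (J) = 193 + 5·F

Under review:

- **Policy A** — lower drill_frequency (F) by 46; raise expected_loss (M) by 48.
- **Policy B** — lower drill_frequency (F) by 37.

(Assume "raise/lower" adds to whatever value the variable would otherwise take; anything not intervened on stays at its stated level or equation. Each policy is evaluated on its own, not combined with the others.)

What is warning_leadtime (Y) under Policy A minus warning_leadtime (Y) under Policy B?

36

Policy A (F − 46, M + 48):
  F = 76 − 46 = 30
  Y = 222 − 4·30 = 102
Policy B (F − 37):
  F = 76 − 37 = 39
  Y = 222 − 4·39 = 66
Y: 102 − 66 = 36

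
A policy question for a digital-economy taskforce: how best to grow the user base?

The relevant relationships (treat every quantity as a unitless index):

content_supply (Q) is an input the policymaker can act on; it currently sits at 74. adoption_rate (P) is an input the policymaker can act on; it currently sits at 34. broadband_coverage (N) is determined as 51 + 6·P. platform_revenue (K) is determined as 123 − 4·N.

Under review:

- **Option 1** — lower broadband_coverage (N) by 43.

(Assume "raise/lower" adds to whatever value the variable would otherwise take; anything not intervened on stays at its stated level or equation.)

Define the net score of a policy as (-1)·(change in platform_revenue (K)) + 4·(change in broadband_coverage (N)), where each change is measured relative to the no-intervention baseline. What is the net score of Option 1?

-344

Baseline:
  P = 34
  N = 51 + 6·34 = 255
  K = 123 − 4·255 = -897
Option 1 (N − 43):
  P = 34
  N = 51 + 6·34 (−43 from intervention) = 212
  K = 123 − 4·212 = -725
ΔK = -725 − (-897) = 172; ΔN = 212 − 255 = -43
Score = (-1)·172 + 4·(-43) = -344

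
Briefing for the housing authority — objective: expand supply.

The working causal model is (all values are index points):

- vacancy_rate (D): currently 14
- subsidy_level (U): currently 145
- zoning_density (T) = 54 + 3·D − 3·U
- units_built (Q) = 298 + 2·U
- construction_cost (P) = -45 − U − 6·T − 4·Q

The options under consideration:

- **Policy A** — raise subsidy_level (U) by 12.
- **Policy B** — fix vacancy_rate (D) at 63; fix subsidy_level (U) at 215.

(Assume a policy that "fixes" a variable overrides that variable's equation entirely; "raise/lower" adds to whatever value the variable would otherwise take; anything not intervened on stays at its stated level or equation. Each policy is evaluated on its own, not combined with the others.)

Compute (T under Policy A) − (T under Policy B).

27

Policy A (U + 12):
  D = 14
  U = 145 + 12 = 157
  T = 54 + 3·14 − 3·157 = -375
Policy B (D := 63, U := 215):
  D = 63
  U = 215
  T = 54 + 3·63 − 3·215 = -402
T: -375 − (-402) = 27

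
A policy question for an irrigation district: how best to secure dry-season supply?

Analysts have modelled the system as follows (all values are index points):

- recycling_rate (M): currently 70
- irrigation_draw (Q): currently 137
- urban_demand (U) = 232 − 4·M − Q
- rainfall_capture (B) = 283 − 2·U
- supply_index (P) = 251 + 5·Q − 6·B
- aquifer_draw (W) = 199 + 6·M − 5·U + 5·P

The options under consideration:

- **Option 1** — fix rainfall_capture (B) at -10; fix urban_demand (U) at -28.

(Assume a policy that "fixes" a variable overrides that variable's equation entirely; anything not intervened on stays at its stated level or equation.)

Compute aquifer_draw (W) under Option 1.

5739

Option 1 (B := -10, U := -28):
  M = 70
  Q = 137
  U = -28
  B = -10
  P = 251 + 5·137 − 6·(-10) = 996
  W = 199 + 6·70 − 5·(-28) + 5·996 = 5739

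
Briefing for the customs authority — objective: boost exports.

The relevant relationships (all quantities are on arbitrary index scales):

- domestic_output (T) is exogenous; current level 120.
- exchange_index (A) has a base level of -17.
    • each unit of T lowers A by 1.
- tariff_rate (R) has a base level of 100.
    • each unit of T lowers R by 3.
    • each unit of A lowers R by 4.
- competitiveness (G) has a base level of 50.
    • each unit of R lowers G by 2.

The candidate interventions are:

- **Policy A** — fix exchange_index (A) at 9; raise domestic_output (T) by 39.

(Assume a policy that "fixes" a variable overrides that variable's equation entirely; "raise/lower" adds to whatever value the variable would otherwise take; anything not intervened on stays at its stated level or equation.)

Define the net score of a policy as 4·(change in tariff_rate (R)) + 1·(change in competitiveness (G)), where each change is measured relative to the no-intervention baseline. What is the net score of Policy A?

Baseline:
  T = 120
  A = -17 − 120 = -137
  R = 100 − 3·120 − 4·(-137) = 288
  G = 50 − 2·288 = -526
Policy A (A := 9, T + 39):
  T = 120 + 39 = 159
  A = 9
  R = 100 − 3·159 − 4·9 = -413
  G = 50 − 2·(-413) = 876
ΔR = -413 − 288 = -701; ΔG = 876 − (-526) = 1402
Score = 4·(-701) + 1·1402 = -1402

-1402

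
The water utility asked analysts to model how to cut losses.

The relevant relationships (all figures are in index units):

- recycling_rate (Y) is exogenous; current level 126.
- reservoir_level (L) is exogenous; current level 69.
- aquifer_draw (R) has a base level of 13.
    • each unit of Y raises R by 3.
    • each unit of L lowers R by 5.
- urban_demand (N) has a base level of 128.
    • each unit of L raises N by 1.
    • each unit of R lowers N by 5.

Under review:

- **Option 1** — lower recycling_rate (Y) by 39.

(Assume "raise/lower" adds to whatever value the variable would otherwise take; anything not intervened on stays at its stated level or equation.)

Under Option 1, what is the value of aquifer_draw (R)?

-71

Option 1 (Y − 39):
  Y = 126 − 39 = 87
  L = 69
  R = 13 + 3·87 − 5·69 = -71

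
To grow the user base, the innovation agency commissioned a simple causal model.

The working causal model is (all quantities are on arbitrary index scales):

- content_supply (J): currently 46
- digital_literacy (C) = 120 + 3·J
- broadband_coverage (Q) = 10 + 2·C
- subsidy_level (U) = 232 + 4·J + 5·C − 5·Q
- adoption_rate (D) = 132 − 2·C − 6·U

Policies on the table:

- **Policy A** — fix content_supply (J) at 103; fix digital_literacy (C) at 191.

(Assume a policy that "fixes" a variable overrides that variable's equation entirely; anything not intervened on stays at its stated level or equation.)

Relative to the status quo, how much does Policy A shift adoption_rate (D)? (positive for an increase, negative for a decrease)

-3244

Baseline:
  J = 46
  C = 120 + 3·46 = 258
  Q = 10 + 2·258 = 526
  U = 232 + 4·46 + 5·258 − 5·526 = -924
  D = 132 − 2·258 − 6·(-924) = 5160
Policy A (J := 103, C := 191):
  J = 103
  C = 191
  Q = 10 + 2·191 = 392
  U = 232 + 4·103 + 5·191 − 5·392 = -361
  D = 132 − 2·191 − 6·(-361) = 1916
Change in D: 1916 − 5160 = -3244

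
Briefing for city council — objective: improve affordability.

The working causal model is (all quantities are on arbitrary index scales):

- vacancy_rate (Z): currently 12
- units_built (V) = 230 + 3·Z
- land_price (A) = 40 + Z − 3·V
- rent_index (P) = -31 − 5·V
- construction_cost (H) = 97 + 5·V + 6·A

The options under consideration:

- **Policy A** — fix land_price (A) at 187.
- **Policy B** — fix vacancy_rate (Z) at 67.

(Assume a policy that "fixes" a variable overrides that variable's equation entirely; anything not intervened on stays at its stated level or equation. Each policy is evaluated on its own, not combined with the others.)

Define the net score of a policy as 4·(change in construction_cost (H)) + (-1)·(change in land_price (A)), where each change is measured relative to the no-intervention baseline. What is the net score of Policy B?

-6820

Baseline:
  Z = 12
  V = 230 + 3·12 = 266
  A = 40 + 12 − 3·266 = -746
  H = 97 + 5·266 + 6·(-746) = -3049
Policy B (Z := 67):
  Z = 67
  V = 230 + 3·67 = 431
  A = 40 + 67 − 3·431 = -1186
  H = 97 + 5·431 + 6·(-1186) = -4864
ΔH = -4864 − (-3049) = -1815; ΔA = -1186 − (-746) = -440
Score = 4·(-1815) + (-1)·(-440) = -6820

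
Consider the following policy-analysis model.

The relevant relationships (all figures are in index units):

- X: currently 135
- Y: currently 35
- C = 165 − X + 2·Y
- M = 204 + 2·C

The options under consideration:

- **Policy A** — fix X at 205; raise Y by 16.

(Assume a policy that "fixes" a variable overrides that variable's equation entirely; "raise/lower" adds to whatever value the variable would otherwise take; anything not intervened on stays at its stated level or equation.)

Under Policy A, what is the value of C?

62

Policy A (X := 205, Y + 16):
  X = 205
  Y = 35 + 16 = 51
  C = 165 − 205 + 2·51 = 62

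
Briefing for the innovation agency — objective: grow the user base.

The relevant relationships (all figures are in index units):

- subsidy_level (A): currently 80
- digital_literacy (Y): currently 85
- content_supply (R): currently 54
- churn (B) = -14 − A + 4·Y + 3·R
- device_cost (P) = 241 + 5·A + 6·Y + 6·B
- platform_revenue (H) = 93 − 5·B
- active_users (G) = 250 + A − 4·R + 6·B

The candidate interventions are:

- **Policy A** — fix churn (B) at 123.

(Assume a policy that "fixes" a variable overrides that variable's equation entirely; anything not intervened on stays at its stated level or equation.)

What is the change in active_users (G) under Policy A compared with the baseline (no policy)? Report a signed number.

-1710

Baseline:
  A = 80
  Y = 85
  R = 54
  B = -14 − 80 + 4·85 + 3·54 = 408
  G = 250 + 80 − 4·54 + 6·408 = 2562
Policy A (B := 123):
  A = 80
  Y = 85
  R = 54
  B = 123
  G = 250 + 80 − 4·54 + 6·123 = 852
Change in G: 852 − 2562 = -1710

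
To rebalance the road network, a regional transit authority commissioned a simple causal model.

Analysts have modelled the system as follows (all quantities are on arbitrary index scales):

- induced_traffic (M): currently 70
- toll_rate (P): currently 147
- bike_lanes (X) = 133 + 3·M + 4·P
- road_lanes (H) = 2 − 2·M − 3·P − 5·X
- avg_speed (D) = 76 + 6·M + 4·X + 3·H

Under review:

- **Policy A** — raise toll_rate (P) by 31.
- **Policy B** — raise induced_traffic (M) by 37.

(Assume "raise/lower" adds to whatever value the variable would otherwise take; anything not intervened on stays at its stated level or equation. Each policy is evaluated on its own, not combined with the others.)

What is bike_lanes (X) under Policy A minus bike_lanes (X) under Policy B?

13

Policy A (P + 31):
  M = 70
  P = 147 + 31 = 178
  X = 133 + 3·70 + 4·178 = 1055
Policy B (M + 37):
  M = 70 + 37 = 107
  P = 147
  X = 133 + 3·107 + 4·147 = 1042
X: 1055 − 1042 = 13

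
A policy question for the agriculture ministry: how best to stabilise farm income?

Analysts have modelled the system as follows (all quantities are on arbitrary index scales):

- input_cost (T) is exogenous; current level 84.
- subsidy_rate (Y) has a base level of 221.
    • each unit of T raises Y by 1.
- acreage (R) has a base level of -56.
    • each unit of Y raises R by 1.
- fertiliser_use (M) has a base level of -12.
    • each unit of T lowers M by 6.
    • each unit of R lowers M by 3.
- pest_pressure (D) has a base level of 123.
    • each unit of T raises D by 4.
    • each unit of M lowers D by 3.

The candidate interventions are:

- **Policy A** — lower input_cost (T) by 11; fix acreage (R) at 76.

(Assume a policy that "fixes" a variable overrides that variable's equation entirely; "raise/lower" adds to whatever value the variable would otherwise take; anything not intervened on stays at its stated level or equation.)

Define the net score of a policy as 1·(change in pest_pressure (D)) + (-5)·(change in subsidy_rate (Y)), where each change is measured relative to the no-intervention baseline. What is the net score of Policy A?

Baseline:
  T = 84
  Y = 221 + 84 = 305
  R = -56 + 305 = 249
  M = -12 − 6·84 − 3·249 = -1263
  D = 123 + 4·84 − 3·(-1263) = 4248
Policy A (T − 11, R := 76):
  T = 84 − 11 = 73
  Y = 221 + 73 = 294
  R = 76
  M = -12 − 6·73 − 3·76 = -678
  D = 123 + 4·73 − 3·(-678) = 2449
ΔD = 2449 − 4248 = -1799; ΔY = 294 − 305 = -11
Score = 1·(-1799) + (-5)·(-11) = -1744

-1744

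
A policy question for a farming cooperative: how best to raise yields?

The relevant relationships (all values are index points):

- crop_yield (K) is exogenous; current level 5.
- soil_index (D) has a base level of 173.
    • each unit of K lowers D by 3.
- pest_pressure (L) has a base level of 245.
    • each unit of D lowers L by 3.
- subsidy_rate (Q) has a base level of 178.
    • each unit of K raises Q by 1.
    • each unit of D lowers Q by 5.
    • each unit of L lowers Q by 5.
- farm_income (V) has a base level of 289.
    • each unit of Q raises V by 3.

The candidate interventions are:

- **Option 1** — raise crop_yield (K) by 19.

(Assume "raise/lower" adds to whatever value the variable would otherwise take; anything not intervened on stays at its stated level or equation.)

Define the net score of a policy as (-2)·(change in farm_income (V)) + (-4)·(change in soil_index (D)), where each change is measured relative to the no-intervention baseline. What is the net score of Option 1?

Baseline:
  K = 5
  D = 173 − 3·5 = 158
  L = 245 − 3·158 = -229
  Q = 178 + 5 − 5·158 − 5·(-229) = 538
  V = 289 + 3·538 = 1903
Option 1 (K + 19):
  K = 5 + 19 = 24
  D = 173 − 3·24 = 101
  L = 245 − 3·101 = -58
  Q = 178 + 24 − 5·101 − 5·(-58) = -13
  V = 289 + 3·(-13) = 250
ΔV = 250 − 1903 = -1653; ΔD = 101 − 158 = -57
Score = (-2)·(-1653) + (-4)·(-57) = 3534

3534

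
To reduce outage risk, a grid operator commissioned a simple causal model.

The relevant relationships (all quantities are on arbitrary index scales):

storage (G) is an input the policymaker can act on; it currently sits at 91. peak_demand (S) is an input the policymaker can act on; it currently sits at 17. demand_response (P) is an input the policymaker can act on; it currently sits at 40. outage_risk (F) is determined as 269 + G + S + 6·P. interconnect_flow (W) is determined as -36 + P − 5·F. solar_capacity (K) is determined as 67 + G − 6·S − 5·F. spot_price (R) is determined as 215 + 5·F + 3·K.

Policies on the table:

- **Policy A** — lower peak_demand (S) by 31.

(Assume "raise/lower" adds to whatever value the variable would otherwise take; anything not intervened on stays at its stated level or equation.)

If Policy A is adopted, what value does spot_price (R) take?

Policy A (S − 31):
  G = 91
  S = 17 − 31 = -14
  P = 40
  F = 269 + 91 + (-14) + 6·40 = 586
  K = 67 + 91 − 6·(-14) − 5·586 = -2688
  R = 215 + 5·586 + 3·(-2688) = -4919

-4919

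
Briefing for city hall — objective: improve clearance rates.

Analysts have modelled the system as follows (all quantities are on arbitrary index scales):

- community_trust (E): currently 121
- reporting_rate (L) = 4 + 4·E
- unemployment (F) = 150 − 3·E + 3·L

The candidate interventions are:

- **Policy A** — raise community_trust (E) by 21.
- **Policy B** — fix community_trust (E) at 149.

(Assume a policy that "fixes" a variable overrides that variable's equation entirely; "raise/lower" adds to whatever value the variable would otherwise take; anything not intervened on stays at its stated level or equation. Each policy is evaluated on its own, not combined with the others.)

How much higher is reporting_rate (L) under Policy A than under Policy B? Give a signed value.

-28

Policy A (E + 21):
  E = 121 + 21 = 142
  L = 4 + 4·142 = 572
Policy B (E := 149):
  E = 149
  L = 4 + 4·149 = 600
L: 572 − 600 = -28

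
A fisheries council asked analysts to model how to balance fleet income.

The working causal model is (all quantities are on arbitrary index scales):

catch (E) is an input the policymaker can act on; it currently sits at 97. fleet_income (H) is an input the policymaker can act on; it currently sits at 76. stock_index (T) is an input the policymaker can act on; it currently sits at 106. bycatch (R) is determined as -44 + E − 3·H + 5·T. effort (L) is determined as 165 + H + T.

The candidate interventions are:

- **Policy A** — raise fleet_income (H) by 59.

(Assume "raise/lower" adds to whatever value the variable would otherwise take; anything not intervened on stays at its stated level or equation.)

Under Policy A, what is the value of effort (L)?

Policy A (H + 59):
  H = 76 + 59 = 135
  T = 106
  L = 165 + 135 + 106 = 406

406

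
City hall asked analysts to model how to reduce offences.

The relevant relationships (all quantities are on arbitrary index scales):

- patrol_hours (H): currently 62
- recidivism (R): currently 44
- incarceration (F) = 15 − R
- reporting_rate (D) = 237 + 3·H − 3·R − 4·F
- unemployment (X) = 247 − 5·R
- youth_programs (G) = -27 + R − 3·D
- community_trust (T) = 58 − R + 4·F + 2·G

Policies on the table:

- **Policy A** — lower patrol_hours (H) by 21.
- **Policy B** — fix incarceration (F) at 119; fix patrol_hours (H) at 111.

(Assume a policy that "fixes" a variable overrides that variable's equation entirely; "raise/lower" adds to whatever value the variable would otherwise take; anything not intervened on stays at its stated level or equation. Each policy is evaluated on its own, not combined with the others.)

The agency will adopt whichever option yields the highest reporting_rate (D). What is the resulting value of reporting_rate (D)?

344

Policy A (H − 21):
  H = 62 − 21 = 41
  R = 44
  F = 15 − 44 = -29
  D = 237 + 3·41 − 3·44 − 4·(-29) = 344
Policy B (F := 119, H := 111):
  H = 111
  R = 44
  F = 119
  D = 237 + 3·111 − 3·44 − 4·119 = -38
Comparing — Policy A: D=344, Policy B: D=-38. Highest is 344 (Policy A).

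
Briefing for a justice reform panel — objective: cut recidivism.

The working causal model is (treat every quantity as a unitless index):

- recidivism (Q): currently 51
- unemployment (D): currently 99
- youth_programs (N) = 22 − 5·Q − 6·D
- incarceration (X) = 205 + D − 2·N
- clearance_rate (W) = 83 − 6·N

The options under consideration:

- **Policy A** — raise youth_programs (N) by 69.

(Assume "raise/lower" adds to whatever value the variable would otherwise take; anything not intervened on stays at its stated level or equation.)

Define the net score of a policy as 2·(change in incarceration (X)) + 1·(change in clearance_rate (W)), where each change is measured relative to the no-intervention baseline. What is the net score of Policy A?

-690

Baseline:
  Q = 51
  D = 99
  N = 22 − 5·51 − 6·99 = -827
  X = 205 + 99 − 2·(-827) = 1958
  W = 83 − 6·(-827) = 5045
Policy A (N + 69):
  Q = 51
  D = 99
  N = 22 − 5·51 − 6·99 (+69 from intervention) = -758
  X = 205 + 99 − 2·(-758) = 1820
  W = 83 − 6·(-758) = 4631
ΔX = 1820 − 1958 = -138; ΔW = 4631 − 5045 = -414
Score = 2·(-138) + 1·(-414) = -690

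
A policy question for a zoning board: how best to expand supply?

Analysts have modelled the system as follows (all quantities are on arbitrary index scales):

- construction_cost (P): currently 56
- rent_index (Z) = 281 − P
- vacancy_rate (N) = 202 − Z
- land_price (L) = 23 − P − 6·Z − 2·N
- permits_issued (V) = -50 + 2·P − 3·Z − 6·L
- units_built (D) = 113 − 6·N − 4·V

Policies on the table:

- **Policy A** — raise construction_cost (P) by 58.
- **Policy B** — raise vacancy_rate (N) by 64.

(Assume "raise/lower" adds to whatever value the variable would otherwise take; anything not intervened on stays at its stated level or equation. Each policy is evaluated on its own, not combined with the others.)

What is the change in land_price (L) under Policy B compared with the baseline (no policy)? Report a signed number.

Baseline:
  P = 56
  Z = 281 − 56 = 225
  N = 202 − 225 = -23
  L = 23 − 56 − 6·225 − 2·(-23) = -1337
Policy B (N + 64):
  P = 56
  Z = 281 − 56 = 225
  N = 202 − 225 (+64 from intervention) = 41
  L = 23 − 56 − 6·225 − 2·41 = -1465
Change in L: -1465 − (-1337) = -128

-128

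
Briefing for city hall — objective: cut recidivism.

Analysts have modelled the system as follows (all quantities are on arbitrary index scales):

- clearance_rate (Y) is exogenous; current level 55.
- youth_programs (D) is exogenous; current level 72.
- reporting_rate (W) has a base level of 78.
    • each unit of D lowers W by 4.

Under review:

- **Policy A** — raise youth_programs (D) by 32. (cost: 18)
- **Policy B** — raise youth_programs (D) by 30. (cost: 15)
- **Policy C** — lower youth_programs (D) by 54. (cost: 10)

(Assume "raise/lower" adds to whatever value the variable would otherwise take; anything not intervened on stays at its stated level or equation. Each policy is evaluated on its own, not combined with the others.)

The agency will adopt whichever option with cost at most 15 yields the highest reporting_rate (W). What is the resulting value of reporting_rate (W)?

6

Policy B (D + 30):
  D = 72 + 30 = 102
  W = 78 − 4·102 = -330
Policy C (D − 54):
  D = 72 − 54 = 18
  W = 78 − 4·18 = 6
Comparing — Policy B: W=-330, Policy C: W=6. Highest is 6 (Policy C).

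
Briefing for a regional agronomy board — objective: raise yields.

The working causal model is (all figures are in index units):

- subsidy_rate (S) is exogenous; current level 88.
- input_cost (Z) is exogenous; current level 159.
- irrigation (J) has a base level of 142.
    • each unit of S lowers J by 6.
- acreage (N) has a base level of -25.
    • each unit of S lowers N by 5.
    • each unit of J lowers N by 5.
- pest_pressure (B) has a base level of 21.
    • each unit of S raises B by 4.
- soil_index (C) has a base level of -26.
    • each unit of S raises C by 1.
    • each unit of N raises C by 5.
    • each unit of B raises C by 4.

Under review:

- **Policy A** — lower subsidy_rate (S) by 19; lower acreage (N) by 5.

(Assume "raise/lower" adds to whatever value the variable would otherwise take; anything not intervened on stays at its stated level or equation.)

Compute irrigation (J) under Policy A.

-272

Policy A (S − 19, N − 5):
  S = 88 − 19 = 69
  J = 142 − 6·69 = -272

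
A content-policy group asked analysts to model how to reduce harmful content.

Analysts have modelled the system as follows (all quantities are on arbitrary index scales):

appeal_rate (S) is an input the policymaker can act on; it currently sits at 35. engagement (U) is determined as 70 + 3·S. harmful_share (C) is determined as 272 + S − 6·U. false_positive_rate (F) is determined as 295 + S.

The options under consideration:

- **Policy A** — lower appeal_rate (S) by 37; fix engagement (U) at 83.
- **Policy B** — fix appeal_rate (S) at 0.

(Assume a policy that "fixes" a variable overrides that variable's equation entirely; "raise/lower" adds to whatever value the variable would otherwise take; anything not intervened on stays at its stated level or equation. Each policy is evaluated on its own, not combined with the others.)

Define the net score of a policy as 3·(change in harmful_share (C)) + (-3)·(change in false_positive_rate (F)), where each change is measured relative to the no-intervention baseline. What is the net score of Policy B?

1890

Baseline:
  S = 35
  U = 70 + 3·35 = 175
  C = 272 + 35 − 6·175 = -743
  F = 295 + 35 = 330
Policy B (S := 0):
  S = 0
  U = 70 + 3·0 = 70
  C = 272 + 0 − 6·70 = -148
  F = 295 + 0 = 295
ΔC = -148 − (-743) = 595; ΔF = 295 − 330 = -35
Score = 3·595 + (-3)·(-35) = 1890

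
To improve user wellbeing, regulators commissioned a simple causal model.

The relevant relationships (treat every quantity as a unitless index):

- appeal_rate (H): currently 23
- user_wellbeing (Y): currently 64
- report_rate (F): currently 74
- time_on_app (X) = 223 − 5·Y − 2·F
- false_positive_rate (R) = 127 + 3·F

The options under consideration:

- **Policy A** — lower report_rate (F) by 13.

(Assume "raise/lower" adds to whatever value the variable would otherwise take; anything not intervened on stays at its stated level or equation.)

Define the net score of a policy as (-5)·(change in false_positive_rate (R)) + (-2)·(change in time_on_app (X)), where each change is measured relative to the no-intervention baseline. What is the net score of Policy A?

Baseline:
  Y = 64
  F = 74
  X = 223 − 5·64 − 2·74 = -245
  R = 127 + 3·74 = 349
Policy A (F − 13):
  Y = 64
  F = 74 − 13 = 61
  X = 223 − 5·64 − 2·61 = -219
  R = 127 + 3·61 = 310
ΔR = 310 − 349 = -39; ΔX = -219 − (-245) = 26
Score = (-5)·(-39) + (-2)·26 = 143

143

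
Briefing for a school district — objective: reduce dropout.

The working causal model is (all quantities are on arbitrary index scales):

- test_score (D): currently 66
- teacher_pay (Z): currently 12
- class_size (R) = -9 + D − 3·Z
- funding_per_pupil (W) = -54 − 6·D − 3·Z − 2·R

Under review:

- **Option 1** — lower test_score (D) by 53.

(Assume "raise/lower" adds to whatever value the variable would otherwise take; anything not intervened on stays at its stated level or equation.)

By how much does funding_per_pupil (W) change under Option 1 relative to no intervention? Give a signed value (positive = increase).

424

Baseline:
  D = 66
  Z = 12
  R = -9 + 66 − 3·12 = 21
  W = -54 − 6·66 − 3·12 − 2·21 = -528
Option 1 (D − 53):
  D = 66 − 53 = 13
  Z = 12
  R = -9 + 13 − 3·12 = -32
  W = -54 − 6·13 − 3·12 − 2·(-32) = -104
Change in W: -104 − (-528) = 424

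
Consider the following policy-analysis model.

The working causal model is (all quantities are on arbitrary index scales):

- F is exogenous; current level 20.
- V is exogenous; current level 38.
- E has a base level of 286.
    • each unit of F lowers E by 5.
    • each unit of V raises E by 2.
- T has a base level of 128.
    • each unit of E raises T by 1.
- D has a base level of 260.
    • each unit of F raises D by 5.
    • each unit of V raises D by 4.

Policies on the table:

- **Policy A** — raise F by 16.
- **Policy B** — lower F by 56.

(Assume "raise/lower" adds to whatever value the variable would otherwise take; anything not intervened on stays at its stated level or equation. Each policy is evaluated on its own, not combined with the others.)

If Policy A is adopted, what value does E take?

182

Policy A (F + 16):
  F = 20 + 16 = 36
  V = 38
  E = 286 − 5·36 + 2·38 = 182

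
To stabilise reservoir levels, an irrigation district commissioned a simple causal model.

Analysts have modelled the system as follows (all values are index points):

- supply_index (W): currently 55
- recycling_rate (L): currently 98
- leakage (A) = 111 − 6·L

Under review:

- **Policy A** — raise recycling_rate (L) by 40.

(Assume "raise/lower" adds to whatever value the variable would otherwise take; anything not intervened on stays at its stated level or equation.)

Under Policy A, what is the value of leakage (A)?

Policy A (L + 40):
  L = 98 + 40 = 138
  A = 111 − 6·138 = -717

-717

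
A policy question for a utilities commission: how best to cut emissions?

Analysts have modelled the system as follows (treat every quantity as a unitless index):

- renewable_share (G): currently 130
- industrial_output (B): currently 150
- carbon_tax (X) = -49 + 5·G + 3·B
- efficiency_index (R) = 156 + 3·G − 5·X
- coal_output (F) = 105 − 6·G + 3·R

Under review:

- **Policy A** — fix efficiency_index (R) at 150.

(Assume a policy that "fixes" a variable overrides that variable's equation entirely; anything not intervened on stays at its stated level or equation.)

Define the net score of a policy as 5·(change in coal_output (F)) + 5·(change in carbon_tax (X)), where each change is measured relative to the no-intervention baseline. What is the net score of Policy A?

Baseline:
  G = 130
  B = 150
  X = -49 + 5·130 + 3·150 = 1051
  R = 156 + 3·130 − 5·1051 = -4709
  F = 105 − 6·130 + 3·(-4709) = -14802
Policy A (R := 150):
  G = 130
  B = 150
  X = -49 + 5·130 + 3·150 = 1051
  R = 150
  F = 105 − 6·130 + 3·150 = -225
ΔF = -225 − (-14802) = 14577; ΔX = 1051 − 1051 = 0
Score = 5·14577 + 5·0 = 72885

72885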